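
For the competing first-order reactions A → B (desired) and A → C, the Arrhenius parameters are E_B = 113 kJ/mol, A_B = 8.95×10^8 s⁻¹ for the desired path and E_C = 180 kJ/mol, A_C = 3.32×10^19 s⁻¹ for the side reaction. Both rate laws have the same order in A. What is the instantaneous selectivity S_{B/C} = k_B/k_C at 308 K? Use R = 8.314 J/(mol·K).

6.22

With equal orders, S_{B/C} = k_B/k_C = (A_B/A_C)·exp[(E_C−E_B)/(RT)].
(E_C−E_B)/(RT) = (180−113)×10³/(8.314×308) = 67000/2561 = 26.16.
k_B/k_C = (8.95×10^8/3.32×10^19)·exp(26.16) = 2.696×10^-11 × 2.307×10^11 = 6.22.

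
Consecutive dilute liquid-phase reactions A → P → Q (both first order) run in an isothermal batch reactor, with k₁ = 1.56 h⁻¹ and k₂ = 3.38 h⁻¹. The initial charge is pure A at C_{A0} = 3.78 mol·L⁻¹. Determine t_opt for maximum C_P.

0.425 h

The intermediate peaks when r₁ = r₂, i.e. k₁e^(−k₁t) = k₂e^(−k₂t), giving t_opt = ln(k₂/k₁)/(k₂−k₁).
= ln(3.38/1.56)/(3.38−1.56) = ln(2.167)/1.820 = 0.7732/1.820 = 0.425 h.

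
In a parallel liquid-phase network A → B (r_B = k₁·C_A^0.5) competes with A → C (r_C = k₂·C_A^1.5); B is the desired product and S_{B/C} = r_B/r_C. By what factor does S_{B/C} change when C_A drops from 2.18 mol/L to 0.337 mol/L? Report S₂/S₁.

S_{B/C} = (k₁/k₂)·C_A⁻¹, so S₂/S₁ = (C_{A,2}/C_{A,1})⁻¹.
= 2.18/0.337 = 6.47.
Selectivity toward B rises as C_A falls — low-concentration operation is favoured.

6.47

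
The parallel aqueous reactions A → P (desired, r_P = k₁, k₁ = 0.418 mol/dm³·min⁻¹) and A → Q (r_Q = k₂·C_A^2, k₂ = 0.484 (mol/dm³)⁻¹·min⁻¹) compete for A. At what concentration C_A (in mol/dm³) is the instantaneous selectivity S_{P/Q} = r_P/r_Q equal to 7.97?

0.329 mol/dm³

S_{P/Q} = (k₁/k₂)·C_A^-2 ⇒ C_A = (S·k₂/k₁)^(-0.5).
= (7.97×0.484/0.418)^(-0.5) = (9.228)^(-0.5) = 0.329 mol/dm³.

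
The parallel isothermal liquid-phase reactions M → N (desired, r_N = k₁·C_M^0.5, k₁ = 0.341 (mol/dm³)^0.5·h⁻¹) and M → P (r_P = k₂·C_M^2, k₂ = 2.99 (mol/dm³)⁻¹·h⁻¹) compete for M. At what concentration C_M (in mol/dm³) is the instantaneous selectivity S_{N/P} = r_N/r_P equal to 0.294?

S_{N/P} = (k₁/k₂)·C_M^-1.5 ⇒ C_M = (S·k₂/k₁)^(1/(-1.5)).
= (0.294×2.99/0.341)^(-0.6667) = (2.578)^(-0.6667) = 0.532 mol/dm³.

0.532 mol/dm³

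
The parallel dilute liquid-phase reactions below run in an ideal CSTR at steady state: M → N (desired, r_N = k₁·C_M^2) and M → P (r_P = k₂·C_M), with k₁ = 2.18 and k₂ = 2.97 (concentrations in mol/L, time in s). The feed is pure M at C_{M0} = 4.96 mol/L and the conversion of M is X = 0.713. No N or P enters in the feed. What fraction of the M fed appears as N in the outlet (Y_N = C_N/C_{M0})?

Exit C_M = C_{M0}(1−X) = 4.96×0.287 = 1.424 mol/L.
Rates in a CSTR are evaluated at the outlet concentration: r_N = 2.18×1.424^2 = 4.418, r_P = 2.97×1.424 = 4.228.
Fraction of consumed M going to N: r_N/(r_N+r_P) = 0.5110.
C_N = 0.5110·C_{M0}·X = 0.5110×4.96×0.713 = 1.81 mol/L; Y_N = C_N/C_{M0} = 0.364.

0.364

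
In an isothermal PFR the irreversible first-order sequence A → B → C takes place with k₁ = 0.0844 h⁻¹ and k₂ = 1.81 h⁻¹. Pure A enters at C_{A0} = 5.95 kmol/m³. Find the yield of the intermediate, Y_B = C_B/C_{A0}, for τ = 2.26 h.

0.0396

The intermediate concentration in a first-order A→B→C sequence is C_B = k₁C_{A0}(e^(−k₁τ) − e^(−k₂τ))/(k₂−k₁).
e^(−k₁τ) = e^(−0.0844×2.26) = e^(−0.1907) = 0.8263; e^(−k₂τ) = e^(−4.091) = 0.01673.
C_B = 0.0844×5.95/(1.81−0.0844) × (0.8263−0.01673) = 0.2910×0.8096 = 0.2356 kmol/m³.
Y_B = C_B/C_{A0} = 0.2356/5.95 = 0.0396.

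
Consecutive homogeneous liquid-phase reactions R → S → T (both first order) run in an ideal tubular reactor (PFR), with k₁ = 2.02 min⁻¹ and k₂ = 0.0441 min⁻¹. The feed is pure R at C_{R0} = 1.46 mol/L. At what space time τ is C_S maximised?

1.94 min

Setting dC_S/dτ = 0 gives τ_opt = ln(k₂/k₁)/(k₂−k₁).
= ln(0.0441/2.02)/(0.0441−2.02) = ln(0.02183)/-1.976 = -3.824/-1.976 = 1.94 min.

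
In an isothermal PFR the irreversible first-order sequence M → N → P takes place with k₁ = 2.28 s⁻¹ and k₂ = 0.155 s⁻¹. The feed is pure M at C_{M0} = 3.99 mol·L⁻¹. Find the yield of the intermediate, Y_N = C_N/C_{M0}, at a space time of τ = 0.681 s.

For first-order series with pure M initially, C_N(τ) = k₁C_{M0}/(k₂−k₁)·(e^(−k₁τ) − e^(−k₂τ)).
e^(−k₁τ) = e^(−2.28×0.681) = e^(−1.553) = 0.2117; e^(−k₂τ) = e^(−0.1056) = 0.8998.
C_N = 2.28×3.99/(0.155−2.28) × (0.2117−0.8998) = (-4.281)×(-0.6881) = 2.946 mol·L⁻¹.
Y_N = C_N/C_{M0} = 2.946/3.99 = 0.738.

0.738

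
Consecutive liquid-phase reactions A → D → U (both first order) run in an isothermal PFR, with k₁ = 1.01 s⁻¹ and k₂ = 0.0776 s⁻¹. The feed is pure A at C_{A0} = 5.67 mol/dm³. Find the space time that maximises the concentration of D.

For first-order series the maximum of C_D occurs at τ_opt = ln(k₂/k₁)/(k₂−k₁).
= ln(0.0776/1.01)/(0.0776−1.01) = ln(0.07683)/-0.9324 = -2.566/-0.9324 = 2.75 s.

2.75 s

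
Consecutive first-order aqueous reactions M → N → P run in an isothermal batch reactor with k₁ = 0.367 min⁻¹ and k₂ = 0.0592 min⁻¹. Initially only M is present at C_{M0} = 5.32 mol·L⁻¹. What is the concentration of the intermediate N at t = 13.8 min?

2.76 mol·L⁻¹

Solving the coupled first-order balances gives C_N(t) = [k₁/(k₂−k₁)]·C_{M0}·(e^(−k₁t) − e^(−k₂t)).
e^(−k₁t) = e^(−0.367×13.8) = e^(−5.065) = 0.006316; e^(−k₂t) = e^(−0.8170) = 0.4418.
C_N = 0.367×5.32/(0.0592−0.367) × (0.006316−0.4418) = (-6.343)×(-0.4355) = 2.762 mol·L⁻¹.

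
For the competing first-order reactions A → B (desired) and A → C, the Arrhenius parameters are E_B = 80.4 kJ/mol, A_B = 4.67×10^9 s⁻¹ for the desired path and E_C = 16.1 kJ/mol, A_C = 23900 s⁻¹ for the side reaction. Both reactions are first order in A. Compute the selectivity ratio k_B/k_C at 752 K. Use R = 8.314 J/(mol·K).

Since both paths have the same order in A, the concentration cancels and S_{B/C} = k_B/k_C = (A_B/A_C)·exp[(E_C−E_B)/(RT)].
(E_C−E_B)/(RT) = (16.1−80.4)×10³/(8.314×752) = -64300/6252 = -10.28.
k_B/k_C = (4.67×10^9/23900)·exp(-10.28) = 1.954×10^5 × 3.416×10^-5 = 6.67.

6.67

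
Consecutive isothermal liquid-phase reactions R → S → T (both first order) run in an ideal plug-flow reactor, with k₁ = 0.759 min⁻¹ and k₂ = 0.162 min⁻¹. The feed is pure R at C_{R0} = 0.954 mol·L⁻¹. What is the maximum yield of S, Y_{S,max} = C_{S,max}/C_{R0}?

For a first-order series the maximum intermediate yield is C_{S,max}/C_{R0} = (k₁/k₂)^[k₂/(k₂−k₁)].
= (0.759/0.162)^(0.162/(0.162−0.759)) = (4.685)^(-0.2714) = 0.6576.

0.658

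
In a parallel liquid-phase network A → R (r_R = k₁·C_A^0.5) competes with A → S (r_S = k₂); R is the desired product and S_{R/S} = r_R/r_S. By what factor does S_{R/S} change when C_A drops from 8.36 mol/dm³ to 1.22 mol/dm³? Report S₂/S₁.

S_{R/S} = (k₁/k₂)·C_A^0.5, so S₂/S₁ = (C_{A,2}/C_{A,1})^0.5.
= (1.22/8.36)^0.5 = (0.1459)^0.5 = 0.382.

0.382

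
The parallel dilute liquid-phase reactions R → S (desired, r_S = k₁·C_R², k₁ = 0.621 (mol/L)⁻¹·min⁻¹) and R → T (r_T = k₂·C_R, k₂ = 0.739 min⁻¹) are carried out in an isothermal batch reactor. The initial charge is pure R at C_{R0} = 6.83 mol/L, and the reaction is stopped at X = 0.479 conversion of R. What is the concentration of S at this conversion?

2.65 mol/L

C_R = C_{R0}(1−X) = 3.558 mol/L.
Along a PFR/batch, dC_T/dC_R = −r_T/(r_S+r_T) = −k₂/(k₂+k₁·C_R).
Integrating from C_{R0} to C_R: C_T = (0.739/0.621)·ln[(0.739+0.621·6.83)/(0.739+0.621·3.56)] = 1.190·ln(4.980/2.949) = 0.6237 mol/L.
Then C_S = (C_{R0}−C_R) − C_T = 3.272 − 0.6237 = 2.648 mol/L.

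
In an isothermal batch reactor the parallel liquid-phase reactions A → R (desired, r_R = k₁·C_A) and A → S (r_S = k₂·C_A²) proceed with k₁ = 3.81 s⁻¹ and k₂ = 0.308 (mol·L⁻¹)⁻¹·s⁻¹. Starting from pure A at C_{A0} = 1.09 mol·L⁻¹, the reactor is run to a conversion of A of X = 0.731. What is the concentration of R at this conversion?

C_A = C_{A0}(1−X) = 0.2932 mol·L⁻¹.
Along a PFR/batch, dC_R/dC_A = −r_R/(r_R+r_S) = −k₁/(k₁+k₂·C_A).
Integrating from C_{A0} to C_A: C_R = (3.81/0.308)·ln[(3.81+0.308·1.09)/(3.81+0.308·0.293)] = 12.37·ln(4.146/3.900) = 0.7548 mol·L⁻¹.

0.755 mol·L⁻¹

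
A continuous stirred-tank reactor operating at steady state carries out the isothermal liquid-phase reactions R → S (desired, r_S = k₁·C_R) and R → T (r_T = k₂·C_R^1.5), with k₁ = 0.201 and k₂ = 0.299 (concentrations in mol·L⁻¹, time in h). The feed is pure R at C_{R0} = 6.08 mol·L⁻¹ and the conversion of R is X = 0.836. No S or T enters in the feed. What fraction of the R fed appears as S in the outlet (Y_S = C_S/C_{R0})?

0.336

Exit C_R = C_{R0}(1−X) = 6.08×0.164 = 0.9971 mol·L⁻¹.
A CSTR operates uniformly at the exit composition, giving r_S = 0.2004 and r_T = 0.2977 (each k·C_R^n at C_R = 0.9971).
Fraction of consumed R going to S: r_S/(r_S+r_T) = 0.4023.
C_S = 0.4023·C_{R0}·X = 0.4023×6.08×0.836 = 2.05 mol·L⁻¹; Y_S = C_S/C_{R0} = 0.336.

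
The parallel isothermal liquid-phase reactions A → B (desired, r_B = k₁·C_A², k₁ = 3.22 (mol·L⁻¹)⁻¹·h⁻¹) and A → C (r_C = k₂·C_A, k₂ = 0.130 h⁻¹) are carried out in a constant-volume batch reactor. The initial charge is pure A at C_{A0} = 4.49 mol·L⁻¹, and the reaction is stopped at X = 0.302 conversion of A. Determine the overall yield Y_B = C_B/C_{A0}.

C_A = C_{A0}(1−X) = 3.134 mol·L⁻¹.
Along a PFR/batch, dC_C/dC_A = −r_C/(r_B+r_C) = −k₂/(k₂+k₁·C_A).
Integrating from C_{A0} to C_A: C_C = (0.130/3.22)·ln[(0.130+3.22·4.49)/(0.130+3.22·3.13)] = 0.04037·ln(14.59/10.22) = 0.01436 mol·L⁻¹.
Then C_B = (C_{A0}−C_A) − C_C = 1.356 − 0.01436 = 1.342 mol·L⁻¹.
Y_B = C_B/C_{A0} = 1.342/4.49 = 0.299.

0.299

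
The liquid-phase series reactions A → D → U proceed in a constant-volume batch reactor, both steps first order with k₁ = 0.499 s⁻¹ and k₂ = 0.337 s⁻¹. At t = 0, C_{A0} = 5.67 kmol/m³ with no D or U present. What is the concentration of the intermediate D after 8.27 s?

0.794 kmol/m³

For first-order series with pure A initially, C_D(t) = k₁C_{A0}/(k₂−k₁)·(e^(−k₁t) − e^(−k₂t)).
e^(−k₁t) = e^(−0.499×8.27) = e^(−4.127) = 0.01614; e^(−k₂t) = e^(−2.787) = 0.06161.
C_D = 0.499×5.67/(0.337−0.499) × (0.01614−0.06161) = (-17.47)×(-0.04547) = 0.7941 kmol/m³.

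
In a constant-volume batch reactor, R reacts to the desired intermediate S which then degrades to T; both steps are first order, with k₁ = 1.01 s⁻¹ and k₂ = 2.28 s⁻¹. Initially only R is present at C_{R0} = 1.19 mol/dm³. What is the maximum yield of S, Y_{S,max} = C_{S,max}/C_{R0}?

Evaluating C_S at t_opt = ln(k₂/k₁)/(k₂−k₁) gives C_{S,max}/C_{R0} = (k₁/k₂)^[k₂/(k₂−k₁)].
= (1.01/2.28)^(2.28/(2.28−1.01)) = (0.4430)^(1.795) = 0.2318.

0.232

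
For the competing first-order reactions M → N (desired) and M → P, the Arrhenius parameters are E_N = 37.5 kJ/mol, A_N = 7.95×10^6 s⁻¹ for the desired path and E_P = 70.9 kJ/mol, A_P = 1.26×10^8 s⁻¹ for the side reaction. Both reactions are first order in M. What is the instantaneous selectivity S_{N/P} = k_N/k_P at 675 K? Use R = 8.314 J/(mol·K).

24.3

k_N/k_P = (A_N/A_P)·exp[−(E_N−E_P)/(RT)] = (A_N/A_P)·exp[(E_P−E_N)/(RT)].
(E_P−E_N)/(RT) = (70.9−37.5)×10³/(8.314×675) = 33400/5612 = 5.952.
k_N/k_P = (7.95×10^6/1.26×10^8)·exp(5.952) = 0.06310 × 384.4 = 24.3.
Since E_N < E_P, lowering the temperature improves selectivity toward N.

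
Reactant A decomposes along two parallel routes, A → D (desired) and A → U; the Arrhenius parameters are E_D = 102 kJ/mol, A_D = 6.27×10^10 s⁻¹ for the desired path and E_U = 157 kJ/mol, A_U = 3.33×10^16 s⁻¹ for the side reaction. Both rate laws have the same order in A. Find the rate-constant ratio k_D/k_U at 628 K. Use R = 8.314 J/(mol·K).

With equal orders, S_{D/U} = k_D/k_U = (A_D/A_U)·exp[(E_U−E_D)/(RT)].
(E_U−E_D)/(RT) = (157−102)×10³/(8.314×628) = 55000/5221 = 10.53.
k_D/k_U = (6.27×10^10/3.33×10^16)·exp(10.53) = 1.883×10^-6 × 37571 = 0.0707.
Since E_D < E_U, lowering the temperature improves selectivity toward D.

0.0707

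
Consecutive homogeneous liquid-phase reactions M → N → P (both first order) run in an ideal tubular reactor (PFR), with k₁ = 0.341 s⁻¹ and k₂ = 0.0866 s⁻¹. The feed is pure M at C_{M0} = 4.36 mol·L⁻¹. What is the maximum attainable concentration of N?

Evaluating C_N at τ_opt = ln(k₂/k₁)/(k₂−k₁) gives C_{N,max}/C_{M0} = (k₁/k₂)^[k₂/(k₂−k₁)].
= (0.341/0.0866)^(0.0866/(0.0866−0.341)) = (3.938)^(-0.3404) = 0.6272.
C_{N,max} = 0.6272×4.36 = 2.73 mol·L⁻¹.

2.73 mol·L⁻¹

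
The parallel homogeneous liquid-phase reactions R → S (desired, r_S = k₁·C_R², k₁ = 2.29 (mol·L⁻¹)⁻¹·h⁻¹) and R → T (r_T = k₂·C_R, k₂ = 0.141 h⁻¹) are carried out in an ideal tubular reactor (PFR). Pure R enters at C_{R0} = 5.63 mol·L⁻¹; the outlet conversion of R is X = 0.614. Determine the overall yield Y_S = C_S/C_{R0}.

0.604

C_R = C_{R0}(1−X) = 2.173 mol·L⁻¹.
Along a PFR/batch, dC_T/dC_R = −r_T/(r_S+r_T) = −k₂/(k₂+k₁·C_R).
Integrating from C_{R0} to C_R: C_T = (0.141/2.29)·ln[(0.141+2.29·5.63)/(0.141+2.29·2.17)] = 0.06157·ln(13.03/5.118) = 0.05756 mol·L⁻¹.
Then C_S = (C_{R0}−C_R) − C_T = 3.457 − 0.05756 = 3.399 mol·L⁻¹.
Y_S = C_S/C_{R0} = 3.399/5.63 = 0.604.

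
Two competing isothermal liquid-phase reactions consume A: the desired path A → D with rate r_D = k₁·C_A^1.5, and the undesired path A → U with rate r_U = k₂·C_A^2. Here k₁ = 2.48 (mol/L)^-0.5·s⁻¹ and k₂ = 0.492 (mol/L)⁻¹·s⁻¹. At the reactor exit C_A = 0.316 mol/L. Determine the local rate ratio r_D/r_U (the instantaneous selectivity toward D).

8.97

S_{D/U} = r_D/r_U = (k₁·C_A^1.5)/(k₂·C_A^2) = (k₁/k₂)·C_A^-0.5.
= (2.48×0.3160^1.5) / (0.492×0.3160^2) = 0.4405/0.04913 = 8.97.
The undesired path is higher order in A, so low C_A (CSTR or dilute feed) favours D.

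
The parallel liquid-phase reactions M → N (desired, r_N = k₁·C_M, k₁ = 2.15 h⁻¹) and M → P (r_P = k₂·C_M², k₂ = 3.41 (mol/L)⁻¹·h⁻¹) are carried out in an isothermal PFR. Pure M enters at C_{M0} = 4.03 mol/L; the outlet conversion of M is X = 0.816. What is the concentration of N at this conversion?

0.771 mol/L

C_M = C_{M0}(1−X) = 0.7415 mol/L.
Along a PFR/batch, dC_N/dC_M = −r_N/(r_N+r_P) = −k₁/(k₁+k₂·C_M).
Integrating from C_{M0} to C_M: C_N = (2.15/3.41)·ln[(2.15+3.41·4.03)/(2.15+3.41·0.742)] = 0.6305·ln(15.89/4.679) = 0.7710 mol/L.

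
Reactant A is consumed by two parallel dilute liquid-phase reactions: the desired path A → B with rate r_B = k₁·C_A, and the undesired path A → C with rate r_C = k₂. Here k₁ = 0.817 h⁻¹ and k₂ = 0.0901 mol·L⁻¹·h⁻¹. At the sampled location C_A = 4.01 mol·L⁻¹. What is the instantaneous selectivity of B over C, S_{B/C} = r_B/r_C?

36.4

S_{B/C} = r_B/r_C = (k₁·C_A)/(k₂) = (k₁/k₂)·C_A.
= (0.817×4.010) / (0.0901) = 3.276/0.09010 = 36.4.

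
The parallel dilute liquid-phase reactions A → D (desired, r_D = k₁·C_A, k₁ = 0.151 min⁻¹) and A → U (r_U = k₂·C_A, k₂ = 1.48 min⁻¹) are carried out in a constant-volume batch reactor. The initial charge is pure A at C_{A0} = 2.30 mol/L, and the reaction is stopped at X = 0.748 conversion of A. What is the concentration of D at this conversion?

C_A = C_{A0}(1−X) = 0.5796 mol/L.
Both paths are first order in A, so the instantaneous fraction to D is constant: dC_D/d(−C_A) = k₁/(k₁+k₂) = 0.09258.
C_D = 0.09258·(C_{A0}−C_A) = 0.09258×1.720 = 0.159 mol/L.

0.159 mol/L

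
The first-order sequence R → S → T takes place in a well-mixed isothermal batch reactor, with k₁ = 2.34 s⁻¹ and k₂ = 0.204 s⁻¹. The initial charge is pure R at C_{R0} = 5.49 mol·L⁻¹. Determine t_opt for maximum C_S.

Setting dC_S/dt = 0 gives t_opt = ln(k₂/k₁)/(k₂−k₁).
= ln(0.204/2.34)/(0.204−2.34) = ln(0.08718)/-2.136 = -2.440/-2.136 = 1.14 s.

1.14 s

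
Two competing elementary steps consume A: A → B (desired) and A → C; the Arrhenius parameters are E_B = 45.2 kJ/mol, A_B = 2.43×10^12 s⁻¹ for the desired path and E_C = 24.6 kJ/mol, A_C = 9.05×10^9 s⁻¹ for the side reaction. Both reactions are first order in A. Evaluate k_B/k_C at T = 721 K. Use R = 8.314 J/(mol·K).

8.64

k_B/k_C = (A_B/A_C)·exp[−(E_B−E_C)/(RT)] = (A_B/A_C)·exp[(E_C−E_B)/(RT)].
(E_C−E_B)/(RT) = (24.6−45.2)×10³/(8.314×721) = -20600/5994 = -3.437.
k_B/k_C = (2.43×10^12/9.05×10^9)·exp(-3.437) = 268.5 × 0.03218 = 8.64.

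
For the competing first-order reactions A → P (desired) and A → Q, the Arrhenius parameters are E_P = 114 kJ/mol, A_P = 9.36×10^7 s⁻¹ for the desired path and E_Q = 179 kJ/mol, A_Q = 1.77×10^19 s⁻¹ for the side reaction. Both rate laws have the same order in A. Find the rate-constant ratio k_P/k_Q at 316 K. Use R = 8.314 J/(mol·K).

0.294

k_P/k_Q = (A_P/A_Q)·exp[−(E_P−E_Q)/(RT)] = (A_P/A_Q)·exp[(E_Q−E_P)/(RT)].
(E_Q−E_P)/(RT) = (179−114)×10³/(8.314×316) = 65000/2627 = 24.74.
k_P/k_Q = (9.36×10^7/1.77×10^19)·exp(24.74) = 5.288×10^-12 × 5.557×10^10 = 0.294.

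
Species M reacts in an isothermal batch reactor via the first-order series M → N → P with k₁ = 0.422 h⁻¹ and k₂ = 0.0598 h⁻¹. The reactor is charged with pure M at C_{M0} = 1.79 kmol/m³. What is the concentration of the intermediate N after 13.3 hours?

0.934 kmol/m³

The intermediate concentration in a first-order A→B→C sequence is C_N = k₁C_{M0}(e^(−k₁t) − e^(−k₂t))/(k₂−k₁).
e^(−k₁t) = e^(−0.422×13.3) = e^(−5.613) = 0.003652; e^(−k₂t) = e^(−0.7953) = 0.4514.
C_N = 0.422×1.79/(0.0598−0.422) × (0.003652−0.4514) = (-2.086)×(-0.4478) = 0.9339 kmol/m³.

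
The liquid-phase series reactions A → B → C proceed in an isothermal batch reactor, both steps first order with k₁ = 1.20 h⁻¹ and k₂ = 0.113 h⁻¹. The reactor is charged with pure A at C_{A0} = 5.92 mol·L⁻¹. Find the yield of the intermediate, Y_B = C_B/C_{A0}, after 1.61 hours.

0.760

For first-order series with pure A initially, C_B(t) = k₁C_{A0}/(k₂−k₁)·(e^(−k₁t) − e^(−k₂t)).
e^(−k₁t) = e^(−1.20×1.61) = e^(−1.932) = 0.1449; e^(−k₂t) = e^(−0.1819) = 0.8337.
C_B = 1.20×5.92/(0.113−1.20) × (0.1449−0.8337) = (-6.535)×(-0.6888) = 4.502 mol·L⁻¹.
Y_B = C_B/C_{A0} = 4.502/5.92 = 0.760.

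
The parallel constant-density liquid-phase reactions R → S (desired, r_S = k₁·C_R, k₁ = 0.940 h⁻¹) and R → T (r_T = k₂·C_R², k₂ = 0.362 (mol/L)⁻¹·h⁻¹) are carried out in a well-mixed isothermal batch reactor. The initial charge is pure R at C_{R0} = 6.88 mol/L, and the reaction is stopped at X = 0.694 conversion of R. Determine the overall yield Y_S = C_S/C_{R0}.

C_R = C_{R0}(1−X) = 2.105 mol/L.
Along a PFR/batch, dC_S/dC_R = −r_S/(r_S+r_T) = −k₁/(k₁+k₂·C_R).
Integrating from C_{R0} to C_R: C_S = (0.940/0.362)·ln[(0.940+0.362·6.88)/(0.940+0.362·2.11)] = 2.597·ln(3.431/1.702) = 1.820 mol/L.
Y_S = C_S/C_{R0} = 1.820/6.88 = 0.265.

0.265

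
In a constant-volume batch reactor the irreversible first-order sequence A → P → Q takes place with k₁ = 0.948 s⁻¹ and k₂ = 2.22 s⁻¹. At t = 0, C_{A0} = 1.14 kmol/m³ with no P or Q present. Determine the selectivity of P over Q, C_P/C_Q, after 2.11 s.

The intermediate concentration in a first-order A→B→C sequence is C_P = k₁C_{A0}(e^(−k₁t) − e^(−k₂t))/(k₂−k₁).
e^(−k₁t) = e^(−0.948×2.11) = e^(−2.000) = 0.1353; e^(−k₂t) = e^(−4.684) = 0.009240.
C_P = 0.948×1.14/(2.22−0.948) × (0.1353−0.009240) = 0.8496×0.1261 = 0.1071 kmol/m³.
C_A = C_{A0}e^(−k₁t) = 0.1542 kmol/m³, so C_Q = C_{A0}−C_A−C_P = 0.8787 kmol/m³; C_P/C_Q = 0.122.

0.122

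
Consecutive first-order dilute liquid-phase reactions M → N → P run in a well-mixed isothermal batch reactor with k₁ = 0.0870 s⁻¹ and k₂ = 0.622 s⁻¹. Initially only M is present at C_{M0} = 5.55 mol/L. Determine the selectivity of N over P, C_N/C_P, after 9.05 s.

0.156

The intermediate concentration in a first-order A→B→C sequence is C_N = k₁C_{M0}(e^(−k₁t) − e^(−k₂t))/(k₂−k₁).
e^(−k₁t) = e^(−0.0870×9.05) = e^(−0.7873) = 0.4550; e^(−k₂t) = e^(−5.629) = 0.003592.
C_N = 0.0870×5.55/(0.622−0.0870) × (0.4550−0.003592) = 0.9025×0.4515 = 0.4075 mol/L.
C_M = C_{M0}e^(−k₁t) = 2.526 mol/L, so C_P = C_{M0}−C_M−C_N = 2.617 mol/L; C_N/C_P = 0.156.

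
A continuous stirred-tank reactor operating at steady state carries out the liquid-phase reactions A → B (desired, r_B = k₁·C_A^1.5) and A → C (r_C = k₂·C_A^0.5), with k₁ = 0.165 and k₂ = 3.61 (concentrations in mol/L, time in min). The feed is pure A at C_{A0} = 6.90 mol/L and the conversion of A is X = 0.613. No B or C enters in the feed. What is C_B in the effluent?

Exit C_A = C_{A0}(1−X) = 6.90×0.387 = 2.670 mol/L.
A CSTR operates uniformly at the exit composition, giving r_B = 0.7200 and r_C = 5.899 (each k·C_A^n at C_A = 2.670).
Fraction of consumed A going to B: r_B/(r_B+r_C) = 0.1088.
C_B = 0.1088·C_{A0}·X = 0.1088×6.90×0.613 = 0.460 mol/L.

0.460 mol/L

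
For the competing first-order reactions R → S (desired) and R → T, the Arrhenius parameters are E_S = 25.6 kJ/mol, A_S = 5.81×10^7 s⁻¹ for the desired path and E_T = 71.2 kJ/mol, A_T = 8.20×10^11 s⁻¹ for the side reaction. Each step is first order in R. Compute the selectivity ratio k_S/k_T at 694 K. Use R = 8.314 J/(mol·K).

k_S/k_T = (A_S/A_T)·exp[−(E_S−E_T)/(RT)] = (A_S/A_T)·exp[(E_T−E_S)/(RT)].
(E_T−E_S)/(RT) = (71.2−25.6)×10³/(8.314×694) = 45600/5770 = 7.903.
k_S/k_T = (5.81×10^7/8.20×10^11)·exp(7.903) = 7.085×10^-5 × 2706 = 0.192.
Since E_S < E_T, lowering the temperature improves selectivity toward S.

0.192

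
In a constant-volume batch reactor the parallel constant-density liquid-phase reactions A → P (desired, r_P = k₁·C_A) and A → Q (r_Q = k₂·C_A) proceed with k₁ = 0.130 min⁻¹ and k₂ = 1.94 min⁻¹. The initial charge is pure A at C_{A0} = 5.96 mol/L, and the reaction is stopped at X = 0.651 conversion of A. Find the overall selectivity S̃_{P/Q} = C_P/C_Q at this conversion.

C_A = C_{A0}(1−X) = 2.080 mol/L.
Both paths are first order in A, so the instantaneous fraction to P is constant: dC_P/d(−C_A) = k₁/(k₁+k₂) = 0.06280.
C_P = 0.06280·(C_{A0}−C_A) = 0.06280×3.880 = 0.244 mol/L.
C_Q = (C_{A0}−C_A)−C_P = 3.636 mol/L; S̃_{P/Q} = 0.2437/3.636 = 0.0670.

0.0670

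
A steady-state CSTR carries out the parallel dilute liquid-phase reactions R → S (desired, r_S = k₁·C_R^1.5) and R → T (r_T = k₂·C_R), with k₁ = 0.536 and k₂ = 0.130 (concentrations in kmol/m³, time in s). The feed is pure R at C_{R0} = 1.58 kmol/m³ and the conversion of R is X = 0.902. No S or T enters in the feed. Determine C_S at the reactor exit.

0.882 kmol/m³

Exit C_R = C_{R0}(1−X) = 1.58×0.0980 = 0.1548 kmol/m³.
Rates in a CSTR are evaluated at the outlet concentration: r_S = 0.536×0.1548^1.5 = 0.03266, r_T = 0.130×0.1548 = 0.02013.
Fraction of consumed R going to S: r_S/(r_S+r_T) = 0.6187.
C_S = 0.6187·C_{R0}·X = 0.6187×1.58×0.902 = 0.882 kmol/m³.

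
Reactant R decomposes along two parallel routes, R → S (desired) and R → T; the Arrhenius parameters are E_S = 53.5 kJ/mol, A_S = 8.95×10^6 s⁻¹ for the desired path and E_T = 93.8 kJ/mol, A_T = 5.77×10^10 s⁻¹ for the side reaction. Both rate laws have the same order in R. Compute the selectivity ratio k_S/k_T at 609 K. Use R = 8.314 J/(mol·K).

k_S/k_T = (A_S/A_T)·exp[−(E_S−E_T)/(RT)] = (A_S/A_T)·exp[(E_T−E_S)/(RT)].
(E_T−E_S)/(RT) = (93.8−53.5)×10³/(8.314×609) = 40300/5063 = 7.959.
k_S/k_T = (8.95×10^6/5.77×10^10)·exp(7.959) = 1.551×10^-4 × 2862 = 0.444.

0.444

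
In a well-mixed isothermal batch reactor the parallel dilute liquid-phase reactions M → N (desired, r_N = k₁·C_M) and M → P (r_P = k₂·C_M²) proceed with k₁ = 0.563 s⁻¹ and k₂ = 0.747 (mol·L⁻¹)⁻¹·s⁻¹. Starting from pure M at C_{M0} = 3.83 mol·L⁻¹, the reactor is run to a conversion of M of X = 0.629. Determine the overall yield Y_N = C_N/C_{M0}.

C_M = C_{M0}(1−X) = 1.421 mol·L⁻¹.
Along a PFR/batch, dC_N/dC_M = −r_N/(r_N+r_P) = −k₁/(k₁+k₂·C_M).
Integrating from C_{M0} to C_M: C_N = (0.563/0.747)·ln[(0.563+0.747·3.83)/(0.563+0.747·1.42)] = 0.7537·ln(3.424/1.624) = 0.5620 mol·L⁻¹.
Y_N = C_N/C_{M0} = 0.5620/3.83 = 0.147.

0.147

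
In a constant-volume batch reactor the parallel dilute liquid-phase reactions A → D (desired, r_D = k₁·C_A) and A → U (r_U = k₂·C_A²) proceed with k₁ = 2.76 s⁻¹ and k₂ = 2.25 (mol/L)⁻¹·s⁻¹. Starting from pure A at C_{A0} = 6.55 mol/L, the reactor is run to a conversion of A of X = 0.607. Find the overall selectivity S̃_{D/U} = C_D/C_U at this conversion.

C_A = C_{A0}(1−X) = 2.574 mol/L.
Along a PFR/batch, dC_D/dC_A = −r_D/(r_D+r_U) = −k₁/(k₁+k₂·C_A).
Integrating from C_{A0} to C_A: C_D = (2.76/2.25)·ln[(2.76+2.25·6.55)/(2.76+2.25·2.57)] = 1.227·ln(17.50/8.552) = 0.8782 mol/L.
C_U = (C_{A0}−C_A)−C_D = 3.098 mol/L; S̃_{D/U} = 0.8782/3.098 = 0.283.

0.283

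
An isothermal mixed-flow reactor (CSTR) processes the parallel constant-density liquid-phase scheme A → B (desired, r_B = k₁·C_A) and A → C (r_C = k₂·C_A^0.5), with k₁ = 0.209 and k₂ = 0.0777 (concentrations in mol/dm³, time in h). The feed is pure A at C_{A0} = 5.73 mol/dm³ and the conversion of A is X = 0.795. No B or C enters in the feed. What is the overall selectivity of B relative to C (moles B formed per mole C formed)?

2.92

Exit C_A = C_{A0}(1−X) = 5.73×0.205 = 1.175 mol/dm³.
A CSTR operates uniformly at the exit composition, giving r_B = 0.2455 and r_C = 0.08421 (each k·C_A^n at C_A = 1.175).
Overall selectivity = C_B/C_C = r_Bτ/(r_Cτ) = r_B/r_C = 2.92.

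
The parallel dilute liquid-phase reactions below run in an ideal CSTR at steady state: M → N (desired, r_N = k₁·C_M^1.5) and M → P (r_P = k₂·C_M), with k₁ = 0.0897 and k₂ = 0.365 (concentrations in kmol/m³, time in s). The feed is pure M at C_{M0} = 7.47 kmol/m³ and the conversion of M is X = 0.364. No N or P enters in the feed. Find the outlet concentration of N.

0.948 kmol/m³

Exit C_M = C_{M0}(1−X) = 7.47×0.636 = 4.751 kmol/m³.
A CSTR operates uniformly at the exit composition, giving r_N = 0.9289 and r_P = 1.734 (each k·C_M^n at C_M = 4.751).
Fraction of consumed M going to N: r_N/(r_N+r_P) = 0.3488.
C_N = 0.3488·C_{M0}·X = 0.3488×7.47×0.364 = 0.948 kmol/m³.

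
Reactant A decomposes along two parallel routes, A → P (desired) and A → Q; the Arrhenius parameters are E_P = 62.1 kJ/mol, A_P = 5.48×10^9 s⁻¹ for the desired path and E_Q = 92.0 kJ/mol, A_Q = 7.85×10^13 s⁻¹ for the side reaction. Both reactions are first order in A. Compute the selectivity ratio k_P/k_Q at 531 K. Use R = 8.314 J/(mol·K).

With equal orders, S_{P/Q} = k_P/k_Q = (A_P/A_Q)·exp[(E_Q−E_P)/(RT)].
(E_Q−E_P)/(RT) = (92.0−62.1)×10³/(8.314×531) = 29900/4415 = 6.773.
k_P/k_Q = (5.48×10^9/7.85×10^13)·exp(6.773) = 6.981×10^-5 × 873.7 = 0.0610.

0.0610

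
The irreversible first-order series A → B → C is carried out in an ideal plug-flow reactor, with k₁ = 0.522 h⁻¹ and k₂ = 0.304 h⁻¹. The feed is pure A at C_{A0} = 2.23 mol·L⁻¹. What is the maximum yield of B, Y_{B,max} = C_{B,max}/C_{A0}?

At the optimum, C_{B,max}/C_{A0} = (k₁/k₂)^[k₂/(k₂−k₁)].
= (0.522/0.304)^(0.304/(0.304−0.522)) = (1.717)^(-1.394) = 0.4705.

0.471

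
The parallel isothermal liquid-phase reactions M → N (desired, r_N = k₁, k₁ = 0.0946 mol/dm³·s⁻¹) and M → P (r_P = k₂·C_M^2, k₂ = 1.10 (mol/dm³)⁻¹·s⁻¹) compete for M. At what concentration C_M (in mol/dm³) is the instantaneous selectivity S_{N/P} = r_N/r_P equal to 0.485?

S_{N/P} = (k₁/k₂)·C_M^-2 ⇒ C_M = (S·k₂/k₁)^(-0.5).
= (0.485×1.10/0.0946)^(-0.5) = (5.640)^(-0.5) = 0.421 mol/dm³.

0.421 mol/dm³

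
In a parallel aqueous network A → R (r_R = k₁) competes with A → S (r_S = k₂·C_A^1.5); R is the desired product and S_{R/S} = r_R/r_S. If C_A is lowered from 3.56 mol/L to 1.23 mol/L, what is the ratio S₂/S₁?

4.92

S_{R/S} = (k₁/k₂)·C_A^-1.5, so S₂/S₁ = (C_{A,2}/C_{A,1})^-1.5.
= (1.23/3.56)^(-1.5) = (0.3455)^(-1.5) = 4.92.
Selectivity toward R rises as C_A falls — low-concentration operation is favoured.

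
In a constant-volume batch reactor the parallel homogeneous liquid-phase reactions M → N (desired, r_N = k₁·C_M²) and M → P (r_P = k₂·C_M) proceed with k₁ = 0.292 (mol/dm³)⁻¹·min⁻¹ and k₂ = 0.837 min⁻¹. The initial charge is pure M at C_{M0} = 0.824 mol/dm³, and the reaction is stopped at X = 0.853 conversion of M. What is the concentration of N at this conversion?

0.0972 mol/dm³

C_M = C_{M0}(1−X) = 0.1211 mol/dm³.
Along a PFR/batch, dC_P/dC_M = −r_P/(r_N+r_P) = −k₂/(k₂+k₁·C_M).
Integrating from C_{M0} to C_M: C_P = (0.837/0.292)·ln[(0.837+0.292·0.824)/(0.837+0.292·0.121)] = 2.866·ln(1.078/0.8724) = 0.6056 mol/dm³.
Then C_N = (C_{M0}−C_M) − C_P = 0.7029 − 0.6056 = 0.09723 mol/dm³.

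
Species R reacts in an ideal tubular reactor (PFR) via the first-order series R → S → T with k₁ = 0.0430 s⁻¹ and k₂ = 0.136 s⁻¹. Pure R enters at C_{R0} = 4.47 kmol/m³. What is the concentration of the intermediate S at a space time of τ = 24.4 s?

0.649 kmol/m³

For first-order series with pure R initially, C_S(τ) = k₁C_{R0}/(k₂−k₁)·(e^(−k₁τ) − e^(−k₂τ)).
e^(−k₁τ) = e^(−0.0430×24.4) = e^(−1.049) = 0.3502; e^(−k₂τ) = e^(−3.318) = 0.03621.
C_S = 0.0430×4.47/(0.136−0.0430) × (0.3502−0.03621) = 2.067×0.3140 = 0.6490 kmol/m³.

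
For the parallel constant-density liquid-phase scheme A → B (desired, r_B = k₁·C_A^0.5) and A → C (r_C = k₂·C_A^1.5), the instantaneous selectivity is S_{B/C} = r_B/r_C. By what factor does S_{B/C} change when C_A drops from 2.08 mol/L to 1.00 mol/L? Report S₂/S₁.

2.08

S_{B/C} = (k₁/k₂)·C_A⁻¹, so S₂/S₁ = (C_{A,2}/C_{A,1})⁻¹.
= 2.08/1.00 = 2.08.
Selectivity toward B rises as C_A falls — low-concentration operation is favoured.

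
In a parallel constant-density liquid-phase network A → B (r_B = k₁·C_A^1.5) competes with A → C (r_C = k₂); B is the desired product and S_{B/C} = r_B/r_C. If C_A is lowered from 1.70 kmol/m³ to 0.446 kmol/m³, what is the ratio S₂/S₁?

S_{B/C} = (k₁/k₂)·C_A^1.5, so S₂/S₁ = (C_{A,2}/C_{A,1})^1.5.
= (0.446/1.70)^1.5 = (0.2624)^1.5 = 0.134.
Selectivity toward B falls as C_A falls — high-concentration operation is favoured.

0.134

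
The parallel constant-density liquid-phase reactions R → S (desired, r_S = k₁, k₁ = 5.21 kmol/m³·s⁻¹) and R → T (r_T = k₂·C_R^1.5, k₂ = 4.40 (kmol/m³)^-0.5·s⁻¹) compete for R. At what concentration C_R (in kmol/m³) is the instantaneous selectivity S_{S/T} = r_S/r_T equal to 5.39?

S_{S/T} = (k₁/k₂)·C_R^-1.5 ⇒ C_R = (S·k₂/k₁)^(1/(-1.5)).
= (5.39×4.40/5.21)^(-0.6667) = (4.552)^(-0.6667) = 0.364 kmol/m³.

0.364 kmol/m³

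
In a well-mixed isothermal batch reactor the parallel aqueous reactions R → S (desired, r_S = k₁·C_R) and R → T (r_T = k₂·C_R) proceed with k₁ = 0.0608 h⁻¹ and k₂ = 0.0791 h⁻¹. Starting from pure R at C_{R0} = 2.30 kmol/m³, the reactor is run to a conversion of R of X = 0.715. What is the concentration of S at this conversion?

0.715 kmol/m³

C_R = C_{R0}(1−X) = 0.6555 kmol/m³.
Both paths are first order in R, so the instantaneous fraction to S is constant: dC_S/d(−C_R) = k₁/(k₁+k₂) = 0.4346.
C_S = 0.4346·(C_{R0}−C_R) = 0.4346×1.644 = 0.715 kmol/m³.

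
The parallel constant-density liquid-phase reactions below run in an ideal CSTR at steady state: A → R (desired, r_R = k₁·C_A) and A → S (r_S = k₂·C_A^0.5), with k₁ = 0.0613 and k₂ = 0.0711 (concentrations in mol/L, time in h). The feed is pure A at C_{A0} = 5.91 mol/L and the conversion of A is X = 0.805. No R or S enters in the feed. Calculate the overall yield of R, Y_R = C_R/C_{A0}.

Exit C_A = C_{A0}(1−X) = 5.91×0.195 = 1.152 mol/L.
A CSTR operates uniformly at the exit composition, giving r_R = 0.07065 and r_S = 0.07633 (each k·C_A^n at C_A = 1.152).
Fraction of consumed A going to R: r_R/(r_R+r_S) = 0.4807.
C_R = 0.4807·C_{A0}·X = 0.4807×5.91×0.805 = 2.29 mol/L; Y_R = C_R/C_{A0} = 0.387.

0.387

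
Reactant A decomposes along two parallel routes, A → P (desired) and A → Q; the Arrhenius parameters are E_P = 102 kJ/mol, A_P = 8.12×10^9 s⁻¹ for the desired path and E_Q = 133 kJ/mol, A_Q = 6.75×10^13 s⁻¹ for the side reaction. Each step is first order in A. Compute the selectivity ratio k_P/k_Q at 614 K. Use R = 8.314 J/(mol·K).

With equal orders, S_{P/Q} = k_P/k_Q = (A_P/A_Q)·exp[(E_Q−E_P)/(RT)].
(E_Q−E_P)/(RT) = (133−102)×10³/(8.314×614) = 31000/5105 = 6.073.
k_P/k_Q = (8.12×10^9/6.75×10^13)·exp(6.073) = 1.203×10^-4 × 433.9 = 0.0522.
Since E_P < E_Q, lowering the temperature improves selectivity toward P.

0.0522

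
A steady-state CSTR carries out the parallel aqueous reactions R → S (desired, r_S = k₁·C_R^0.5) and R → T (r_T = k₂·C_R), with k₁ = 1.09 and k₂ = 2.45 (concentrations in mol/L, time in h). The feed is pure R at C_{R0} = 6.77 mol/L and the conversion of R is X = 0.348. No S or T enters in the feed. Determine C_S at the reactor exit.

0.412 mol/L

Exit C_R = C_{R0}(1−X) = 6.77×0.652 = 4.414 mol/L.
Rates in a CSTR are evaluated at the outlet concentration: r_S = 1.09×4.414^0.5 = 2.290, r_T = 2.45×4.414 = 10.81.
Fraction of consumed R going to S: r_S/(r_S+r_T) = 0.1748.
C_S = 0.1748·C_{R0}·X = 0.1748×6.77×0.348 = 0.412 mol/L.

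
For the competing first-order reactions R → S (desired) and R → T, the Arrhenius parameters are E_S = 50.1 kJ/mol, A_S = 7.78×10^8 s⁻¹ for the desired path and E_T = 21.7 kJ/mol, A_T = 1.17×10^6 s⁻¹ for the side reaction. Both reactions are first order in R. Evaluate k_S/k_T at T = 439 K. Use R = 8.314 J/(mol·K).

0.278

With equal orders, S_{S/T} = k_S/k_T = (A_S/A_T)·exp[(E_T−E_S)/(RT)].
(E_T−E_S)/(RT) = (21.7−50.1)×10³/(8.314×439) = -28400/3650 = -7.781.
k_S/k_T = (7.78×10^8/1.17×10^6)·exp(-7.781) = 665.0 × 4.175×10^-4 = 0.278.
Since E_S > E_T, raising the temperature improves selectivity toward S.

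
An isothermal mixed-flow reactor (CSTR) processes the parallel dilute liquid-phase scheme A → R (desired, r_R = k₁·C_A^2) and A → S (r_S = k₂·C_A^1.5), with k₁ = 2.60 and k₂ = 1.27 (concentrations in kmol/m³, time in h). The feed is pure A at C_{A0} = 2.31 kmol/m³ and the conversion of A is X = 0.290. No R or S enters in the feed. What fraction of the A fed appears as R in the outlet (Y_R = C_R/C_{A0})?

0.210

Exit C_A = C_{A0}(1−X) = 2.31×0.710 = 1.640 kmol/m³.
In a CSTR the entire volume is at exit conditions, so r_R = 2.60×1.640^2 = 6.994 and r_S = 1.27×1.640^1.5 = 2.668.
Fraction of consumed A going to R: r_R/(r_R+r_S) = 0.7239.
C_R = 0.7239·C_{A0}·X = 0.7239×2.31×0.290 = 0.485 kmol/m³; Y_R = C_R/C_{A0} = 0.210.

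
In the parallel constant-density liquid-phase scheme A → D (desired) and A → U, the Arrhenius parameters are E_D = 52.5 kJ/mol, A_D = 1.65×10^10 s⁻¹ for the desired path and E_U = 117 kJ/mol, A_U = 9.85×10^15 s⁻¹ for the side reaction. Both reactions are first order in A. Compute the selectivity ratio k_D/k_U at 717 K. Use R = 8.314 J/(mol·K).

Since both paths have the same order in A, the concentration cancels and S_{D/U} = k_D/k_U = (A_D/A_U)·exp[(E_U−E_D)/(RT)].
(E_U−E_D)/(RT) = (117−52.5)×10³/(8.314×717) = 64500/5961 = 10.82.
k_D/k_U = (1.65×10^10/9.85×10^15)·exp(10.82) = 1.675×10^-6 × 50015 = 0.0838.
Since E_D < E_U, lowering the temperature improves selectivity toward D.

0.0838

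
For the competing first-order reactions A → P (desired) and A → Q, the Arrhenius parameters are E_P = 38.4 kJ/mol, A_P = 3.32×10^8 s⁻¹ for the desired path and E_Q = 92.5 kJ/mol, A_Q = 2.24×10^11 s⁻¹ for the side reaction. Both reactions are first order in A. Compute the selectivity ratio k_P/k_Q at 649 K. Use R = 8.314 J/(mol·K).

With equal orders, S_{P/Q} = k_P/k_Q = (A_P/A_Q)·exp[(E_Q−E_P)/(RT)].
(E_Q−E_P)/(RT) = (92.5−38.4)×10³/(8.314×649) = 54100/5396 = 10.03.
k_P/k_Q = (3.32×10^8/2.24×10^11)·exp(10.03) = 0.001482 × 22614 = 33.5.
Since E_P < E_Q, lowering the temperature improves selectivity toward P.

33.5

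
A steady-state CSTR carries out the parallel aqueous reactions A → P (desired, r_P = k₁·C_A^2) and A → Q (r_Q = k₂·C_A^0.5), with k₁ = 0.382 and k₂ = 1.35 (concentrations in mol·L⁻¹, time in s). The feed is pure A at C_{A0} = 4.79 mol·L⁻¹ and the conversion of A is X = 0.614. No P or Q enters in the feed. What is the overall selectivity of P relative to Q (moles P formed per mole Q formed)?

0.711

Exit C_A = C_{A0}(1−X) = 4.79×0.386 = 1.849 mol·L⁻¹.
In a CSTR the entire volume is at exit conditions, so r_P = 0.382×1.849^2 = 1.306 and r_Q = 1.35×1.849^0.5 = 1.836.
Overall selectivity = C_P/C_Q = r_Pτ/(r_Qτ) = r_P/r_Q = 0.711.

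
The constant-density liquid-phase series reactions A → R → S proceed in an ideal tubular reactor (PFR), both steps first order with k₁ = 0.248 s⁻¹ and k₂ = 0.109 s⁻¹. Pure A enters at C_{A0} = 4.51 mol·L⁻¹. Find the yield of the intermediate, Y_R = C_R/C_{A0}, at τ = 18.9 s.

0.211

Solving the coupled first-order balances gives C_R(τ) = [k₁/(k₂−k₁)]·C_{A0}·(e^(−k₁τ) − e^(−k₂τ)).
e^(−k₁τ) = e^(−0.248×18.9) = e^(−4.687) = 0.009212; e^(−k₂τ) = e^(−2.060) = 0.1274.
C_R = 0.248×4.51/(0.109−0.248) × (0.009212−0.1274) = (-8.047)×(-0.1182) = 0.9513 mol·L⁻¹.
Y_R = C_R/C_{A0} = 0.9513/4.51 = 0.211.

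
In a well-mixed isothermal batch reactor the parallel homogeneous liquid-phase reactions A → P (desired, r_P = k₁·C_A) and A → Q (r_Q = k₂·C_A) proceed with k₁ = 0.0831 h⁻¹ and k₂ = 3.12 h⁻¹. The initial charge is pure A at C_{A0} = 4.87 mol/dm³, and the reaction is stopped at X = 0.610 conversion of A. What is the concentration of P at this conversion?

C_A = C_{A0}(1−X) = 1.899 mol/dm³.
Both paths are first order in A, so the instantaneous fraction to P is constant: dC_P/d(−C_A) = k₁/(k₁+k₂) = 0.02594.
C_P = 0.02594·(C_{A0}−C_A) = 0.02594×2.971 = 0.0771 mol/dm³.

0.0771 mol/dm³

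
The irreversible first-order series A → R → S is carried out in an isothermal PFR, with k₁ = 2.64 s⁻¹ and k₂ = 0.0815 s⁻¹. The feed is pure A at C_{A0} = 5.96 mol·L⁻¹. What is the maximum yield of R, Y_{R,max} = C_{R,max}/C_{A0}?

0.895

For a first-order series the maximum intermediate yield is C_{R,max}/C_{A0} = (k₁/k₂)^[k₂/(k₂−k₁)].
= (2.64/0.0815)^(0.0815/(0.0815−2.64)) = (32.39)^(-0.03185) = 0.8951.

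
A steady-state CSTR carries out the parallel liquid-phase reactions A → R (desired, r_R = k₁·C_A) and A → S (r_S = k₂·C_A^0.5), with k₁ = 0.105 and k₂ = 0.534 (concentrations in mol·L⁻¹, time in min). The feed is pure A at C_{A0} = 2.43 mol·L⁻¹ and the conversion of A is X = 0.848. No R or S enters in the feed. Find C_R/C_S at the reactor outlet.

0.120

Exit C_A = C_{A0}(1−X) = 2.43×0.152 = 0.3694 mol·L⁻¹.
A CSTR operates uniformly at the exit composition, giving r_R = 0.03878 and r_S = 0.3245 (each k·C_A^n at C_A = 0.3694).
Overall selectivity = C_R/C_S = r_Rτ/(r_Sτ) = r_R/r_S = 0.120.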